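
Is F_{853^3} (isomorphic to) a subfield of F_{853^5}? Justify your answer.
No: F_{853^3} is not a subfield of F_{853^5}

F_{p^m} embeds in F_{p^n} iff m | n. Here 3 ∤ 5 (since 5 = 1·3 + 2 with remainder 2 ≠ 0), so F_{853^3} is not a subfield of F_{853^5}. Equivalently: if it were, the tower law would give 3 = [F_{853^3}:F_853] dividing [F_{853^5}:F_853] = 5, contradiction.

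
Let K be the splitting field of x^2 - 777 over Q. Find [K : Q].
[K : Q] = 2

f(x) = x^2 - 777 factors as (x - √777)(x + √777). The splitting field is K = Q(√777). Since 777 is squarefree and > 1, it is not a perfect square, so x^2 - 777 is irreducible over Q and [Q(√777) : Q] = 2. Hence [K : Q] = 2.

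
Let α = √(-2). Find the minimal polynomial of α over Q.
m_α(x) = x^2 + 2

α satisfies α^2 + 2 = 0, so x^2 + 2 annihilates α. Since d = -2 is squarefree and ≠ 1, it is not a perfect square in Q, so x^2 + 2 has no rational root and is therefore irreducible over Q (a degree-2 polynomial over a field is irreducible iff it has no root). Hence m_α(x) = x^2 + 2.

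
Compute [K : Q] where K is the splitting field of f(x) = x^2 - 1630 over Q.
[K : Q] = 2

f(x) = x^2 - 1630 factors as (x - √1630)(x + √1630). The splitting field is K = Q(√1630). Since 1630 is squarefree and > 1, it is not a perfect square, so x^2 - 1630 is irreducible over Q and [Q(√1630) : Q] = 2. Hence [K : Q] = 2.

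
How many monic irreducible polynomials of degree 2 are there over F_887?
There are 392941 monic irreducible polynomials of degree 2 over F_887

Each element of F_{887^2} that lies in no proper subfield is a root of exactly one monic irreducible of degree 2 over F_887, and each such polynomial has 2 distinct roots in F_{887^2}. By Möbius inversion the count is N_887(2) = (1/2) Σ_{d|2} μ(2/d) · 887^d = (1/2)(μ(2)·887^1 + μ(1)·887^2) = 785882/2 = 392941.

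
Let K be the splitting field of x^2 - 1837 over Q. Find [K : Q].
[K : Q] = 2

f(x) = x^2 - 1837 factors as (x - √1837)(x + √1837). The splitting field is K = Q(√1837). Since 1837 is squarefree and > 1, it is not a perfect square, so x^2 - 1837 is irreducible over Q and [Q(√1837) : Q] = 2. Hence [K : Q] = 2.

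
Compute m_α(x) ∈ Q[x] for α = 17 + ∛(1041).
m_α(x) = x^3 - 51x^2 + 867x - 5954

Set β = α - 17 = ∛(1041), so β^3 = 1041. Then (α - 17)^3 - 1041 = 0, i.e. α is a root of g(x) = (x - 17)^3 - 1041 = x^3 - 51x^2 + 867x - 5954. Since g(x) = h(x - 17) where h(x) = x^3 - 1041, and h is irreducible over Q (because 1041 is not a perfect cube, so h has no rational root, and a monic cubic with no rational root is irreducible), g is also irreducible (irreducibility is preserved under the substitution x → x - 17). Hence m_α(x) = x^3 - 51x^2 + 867x - 5954.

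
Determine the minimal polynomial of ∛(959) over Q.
m_α(x) = x^3 - 959

α satisfies α^3 = 959, so x^3 - 959 annihilates α. By the rational root test, a rational root p/q (in lowest terms) of x^3 - 959 would satisfy p^3 = 959 q^3, forcing q = 1 and p^3 = 959; but 959 is not a perfect cube, contradiction. A monic cubic over Q with no rational root is irreducible (any nontrivial factorization would include a linear factor). Hence x^3 - 959 is the minimal polynomial of α, and in particular [Q(α):Q] = 3.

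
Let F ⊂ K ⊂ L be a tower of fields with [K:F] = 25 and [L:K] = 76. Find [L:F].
[L:F] = 1900

The tower law says that for any tower of field extensions F ⊂ K ⊂ L with finite degrees, [L:F] = [L:K] · [K:F]. Here this gives [L:F] = 76 · 25 = 1900.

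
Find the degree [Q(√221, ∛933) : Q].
[Q(√221, ∛933) : Q] = 6

Let L = Q(√221, ∛933). Since Q(√221) ⊂ L and [Q(√221):Q] = 2, the tower law gives 2 | [L:Q]. Likewise Q(∛933) ⊂ L with [Q(∛933):Q] = 3 (because 933 is not a perfect cube), so 3 | [L:Q]. As gcd(2,3) = 1, [L:Q] is divisible by 6. Conversely L is generated over Q by √221 and ∛933, so [L:Q] ≤ 2·3 = 6. Therefore [Q(√221, ∛933) : Q] = 6.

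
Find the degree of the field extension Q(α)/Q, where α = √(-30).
[Q(α):Q] = 2

[Q(α):Q] equals the degree of the minimal polynomial of α. Here α^2 = -30 and x^2 + 30 is irreducible (d = -30 is squarefree, ≠ 1, hence not a square), so deg(m_α) = 2. Thus [Q(α):Q] = 2.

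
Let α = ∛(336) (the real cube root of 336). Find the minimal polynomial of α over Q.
m_α(x) = x^3 - 336

α satisfies α^3 = 336, so x^3 - 336 annihilates α. By the rational root test, a rational root p/q (in lowest terms) of x^3 - 336 would satisfy p^3 = 336 q^3, forcing q = 1 and p^3 = 336; but 336 is not a perfect cube, contradiction. A monic cubic over Q with no rational root is irreducible (any nontrivial factorization would include a linear factor). Hence x^3 - 336 is the minimal polynomial of α, and in particular [Q(α):Q] = 3.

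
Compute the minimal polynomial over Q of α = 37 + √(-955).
m_α(x) = x^2 - 74x + 2324

From α - 37 = √(-955), squaring gives (α - 37)^2 = -955, i.e. α^2 - 74α + 1369 = -955, so α^2 - 74α + 2324 = 0. The discriminant of x^2 - 74x + 2324 is (-74)^2 - 4·(2324) = 5476 - 9296 = -3820, and 4·(-955) is not a perfect square in Q since -955 is squarefree and ≠ 1. Hence x^2 - 74x + 2324 is irreducible over Q and is the minimal polynomial of α.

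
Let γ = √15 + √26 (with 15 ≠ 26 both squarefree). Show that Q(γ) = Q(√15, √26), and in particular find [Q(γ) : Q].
[Q(γ) : Q] = 4 (equivalently, Q(γ) = Q(√15, √26))

Obviously Q(γ) ⊆ Q(√15, √26), and [Q(√15, √26):Q] = 4 (since 15, 26 are distinct squarefree integers > 1 with 390 not a perfect square). To show equality we compute the minimal polynomial of γ. From γ = √15 + √26: γ^2 = 15 + 2√(390) + 26 = 41 + 2√(390), so γ^2 - 41 = 2√(390); squaring, (γ^2 - 41)^2 = 4·390, i.e. γ^4 - 82γ^2 + 1681 - 1560 = 0, i.e. γ^4 - 82γ^2 + 121 = 0. So γ is a root of x^4 - 82x^2 + 121. This polynomial is irreducible over Q: it has no rational root (each ±√15 ± √26 is irrational), and any factorization into two quadratics over Q would force √(390) ∈ Q (pairing opposite roots) or √15, √26 ∈ Q (other pairings), all impossible. Hence [Q(γ):Q] = 4 = [Q(√15, √26):Q], so Q(γ) = Q(√15, √26).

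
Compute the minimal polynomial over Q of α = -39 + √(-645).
m_α(x) = x^2 + 78x + 2166

From α + 39 = √(-645), squaring gives (α + 39)^2 = -645, i.e. α^2 + 78α + 1521 = -645, so α^2 + 78α + 2166 = 0. The discriminant of x^2 + 78x + 2166 is (78)^2 - 4·(2166) = 6084 - 8664 = -2580, and 4·(-645) is not a perfect square in Q since -645 is squarefree and ≠ 1. Hence x^2 + 78x + 2166 is irreducible over Q and is the minimal polynomial of α.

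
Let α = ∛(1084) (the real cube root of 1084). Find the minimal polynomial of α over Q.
m_α(x) = x^3 - 1084

α satisfies α^3 = 1084, so x^3 - 1084 annihilates α. By the rational root test, a rational root p/q (in lowest terms) of x^3 - 1084 would satisfy p^3 = 1084 q^3, forcing q = 1 and p^3 = 1084; but 1084 is not a perfect cube, contradiction. A monic cubic over Q with no rational root is irreducible (any nontrivial factorization would include a linear factor). Hence x^3 - 1084 is the minimal polynomial of α, and in particular [Q(α):Q] = 3.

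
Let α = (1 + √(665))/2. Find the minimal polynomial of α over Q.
m_α(x) = x^2 - x - 166

From 2α - 1 = √(665), squaring gives (2α - 1)^2 = 665, i.e. 4α^2 - 4α + 1 = 665, so α^2 - α + (1 - 665)/4 = 0. Since 665 ≡ 1 (mod 4), (1 - 665)/4 = -166 ∈ Z. The polynomial x^2 - x - 166 has discriminant 1 - 4·(-166) = 665, which is not a perfect square in Q (d = 665 is squarefree and ≠ 1), so x^2 - x - 166 is irreducible over Q. It is the minimal polynomial of α.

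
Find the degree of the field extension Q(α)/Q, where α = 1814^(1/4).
[Q(α):Q] = 4

α is a root of x^4 - 1814. By Eisenstein's criterion at the prime p = 2 (which divides the constant term 1814 but p^2 = 4 does not, since 1814 is squarefree), x^4 - 1814 is irreducible over Q. Hence [Q(α):Q] = 4.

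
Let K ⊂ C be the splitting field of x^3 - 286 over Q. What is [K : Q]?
[K : Q] = 6

The roots of x^3 - 286 are ∛286, ω∛286, ω^2∛286 where ω = e^(2πi/3) is a primitive cube root of unity, so K = Q(∛286, ω). Now [Q(∛286):Q] = 3 (since 286 is not a perfect cube, x^3 - 286 is irreducible) and [Q(ω):Q] = 2. Both 2 and 3 divide [K:Q], and [K:Q] ≤ 3·2 = 6, so [K:Q] = 6. (Equivalently: Q(∛286) ⊂ R but ω ∉ R, so [K : Q(∛286)] = 2.)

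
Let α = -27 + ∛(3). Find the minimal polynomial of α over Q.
m_α(x) = x^3 + 81x^2 + 2187x + 19680

Set β = α + 27 = ∛(3), so β^3 = 3. Then (α + 27)^3 - 3 = 0, i.e. α is a root of g(x) = (x + 27)^3 - 3 = x^3 + 81x^2 + 2187x + 19680. Since g(x) = h(x + 27) where h(x) = x^3 - 3, and h is irreducible over Q (because 3 is not a perfect cube, so h has no rational root, and a monic cubic with no rational root is irreducible), g is also irreducible (irreducibility is preserved under the substitution x → x + 27). Hence m_α(x) = x^3 + 81x^2 + 2187x + 19680.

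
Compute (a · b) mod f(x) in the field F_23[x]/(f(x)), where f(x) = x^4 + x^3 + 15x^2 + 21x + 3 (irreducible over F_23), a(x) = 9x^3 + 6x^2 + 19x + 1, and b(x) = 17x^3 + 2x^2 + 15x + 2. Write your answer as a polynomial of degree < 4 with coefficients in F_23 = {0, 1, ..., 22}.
a · b ≡ 19x^3 + 20x^2 + 18x + 19 (mod f(x))

Multiply in F_23[x]: a(x)·b(x) = (9x^3 + 6x^2 + 19x + 1)·(17x^3 + 2x^2 + 15x + 2) = 15x^6 + 5x^5 + 10x^4 + 2x^3 + 7x + 2. This has degree ≥ 4, so divide by f(x) over F_23: 15x^6 + 5x^5 + 10x^4 + 2x^3 + 7x + 2 = (15x^2 + 13x + 2)·(x^4 + x^3 + 15x^2 + 21x + 3) + (19x^3 + 20x^2 + 18x + 19). Hence a·b ≡ 19x^3 + 20x^2 + 18x + 19 (mod f). (F_23[x]/(f) is a field with 23^4 = 279841 elements since f is irreducible of degree 4.)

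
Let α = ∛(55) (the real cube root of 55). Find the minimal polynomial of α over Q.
m_α(x) = x^3 - 55

α satisfies α^3 = 55, so x^3 - 55 annihilates α. By the rational root test, a rational root p/q (in lowest terms) of x^3 - 55 would satisfy p^3 = 55 q^3, forcing q = 1 and p^3 = 55; but 55 is not a perfect cube, contradiction. A monic cubic over Q with no rational root is irreducible (any nontrivial factorization would include a linear factor). Hence x^3 - 55 is the minimal polynomial of α, and in particular [Q(α):Q] = 3.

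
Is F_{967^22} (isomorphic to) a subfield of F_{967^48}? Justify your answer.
No: F_{967^22} is not a subfield of F_{967^48}

F_{p^m} embeds in F_{p^n} iff m | n. Here 22 ∤ 48 (since 48 = 2·22 + 4 with remainder 4 ≠ 0), so F_{967^22} is not a subfield of F_{967^48}. Equivalently: if it were, the tower law would give 22 = [F_{967^22}:F_967] dividing [F_{967^48}:F_967] = 48, contradiction.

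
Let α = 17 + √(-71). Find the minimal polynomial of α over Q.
m_α(x) = x^2 - 34x + 360

From α - 17 = √(-71), squaring gives (α - 17)^2 = -71, i.e. α^2 - 34α + 289 = -71, so α^2 - 34α + 360 = 0. The discriminant of x^2 - 34x + 360 is (-34)^2 - 4·(360) = 1156 - 1440 = -284, and 4·(-71) is not a perfect square in Q since -71 is squarefree and ≠ 1. Hence x^2 - 34x + 360 is irreducible over Q and is the minimal polynomial of α.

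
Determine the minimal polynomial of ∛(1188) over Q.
m_α(x) = x^3 - 1188

α satisfies α^3 = 1188, so x^3 - 1188 annihilates α. By the rational root test, a rational root p/q (in lowest terms) of x^3 - 1188 would satisfy p^3 = 1188 q^3, forcing q = 1 and p^3 = 1188; but 1188 is not a perfect cube, contradiction. A monic cubic over Q with no rational root is irreducible (any nontrivial factorization would include a linear factor). Hence x^3 - 1188 is the minimal polynomial of α, and in particular [Q(α):Q] = 3.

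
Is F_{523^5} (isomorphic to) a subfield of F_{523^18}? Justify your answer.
No: F_{523^5} is not a subfield of F_{523^18}

F_{p^m} embeds in F_{p^n} iff m | n. Here 5 ∤ 18 (since 18 = 3·5 + 3 with remainder 3 ≠ 0), so F_{523^5} is not a subfield of F_{523^18}. Equivalently: if it were, the tower law would give 5 = [F_{523^5}:F_523] dividing [F_{523^18}:F_523] = 18, contradiction.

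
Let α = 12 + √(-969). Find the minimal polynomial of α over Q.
m_α(x) = x^2 - 24x + 1113

From α - 12 = √(-969), squaring gives (α - 12)^2 = -969, i.e. α^2 - 24α + 144 = -969, so α^2 - 24α + 1113 = 0. The discriminant of x^2 - 24x + 1113 is (-24)^2 - 4·(1113) = 576 - 4452 = -3876, and 4·(-969) is not a perfect square in Q since -969 is squarefree and ≠ 1. Hence x^2 - 24x + 1113 is irreducible over Q and is the minimal polynomial of α.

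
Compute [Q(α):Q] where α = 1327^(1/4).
[Q(α):Q] = 4

α is a root of x^4 - 1327. By Eisenstein's criterion at the prime p = 1327 (which divides the constant term 1327 but p^2 = 1760929 does not, since 1327 is squarefree), x^4 - 1327 is irreducible over Q. Hence [Q(α):Q] = 4.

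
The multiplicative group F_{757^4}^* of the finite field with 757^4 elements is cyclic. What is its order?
|F_{757^4}^*| = 328385156400

F_{757^4} has 757^4 = 328385156401 elements; its multiplicative group consists of all nonzero elements, so |F_{757^4}^*| = 328385156401 - 1 = 328385156400. (It is cyclic since any finite subgroup of the multiplicative group of a field is cyclic.)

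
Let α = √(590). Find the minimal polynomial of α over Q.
m_α(x) = x^2 - 590

α satisfies α^2 - 590 = 0, so x^2 - 590 annihilates α. Since d = 590 is squarefree and ≠ 1, it is not a perfect square in Q, so x^2 - 590 has no rational root and is therefore irreducible over Q (a degree-2 polynomial over a field is irreducible iff it has no root). Hence m_α(x) = x^2 - 590.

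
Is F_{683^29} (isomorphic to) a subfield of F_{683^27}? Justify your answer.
No: F_{683^29} is not a subfield of F_{683^27}

F_{p^m} embeds in F_{p^n} iff m | n. Here 29 ∤ 27 (since 27 = 0·29 + 27 with remainder 27 ≠ 0), so F_{683^29} is not a subfield of F_{683^27}. Equivalently: if it were, the tower law would give 29 = [F_{683^29}:F_683] dividing [F_{683^27}:F_683] = 27, contradiction.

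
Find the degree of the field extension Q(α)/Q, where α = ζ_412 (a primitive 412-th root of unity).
[Q(α):Q] = 204

The minimal polynomial of ζ_412 over Q is the 412-th cyclotomic polynomial Φ_412(x), which is irreducible over Q and has degree φ(412) = 204. Hence [Q(α):Q] = φ(412) = 204.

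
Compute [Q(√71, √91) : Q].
[Q(√71, √91) : Q] = 4

[Q(√71):Q] = 2 (min poly x^2 - 71, irreducible since 71 is squarefree > 1). For the top step, suppose √91 ∈ Q(√71), say √91 = c + d√71 with c, d ∈ Q. Squaring: 91 = c^2 + 71d^2 + 2cd√71. Since √71 ∉ Q this forces 2cd = 0. If d = 0 then √91 = c ∈ Q, contradicting 91 squarefree > 1. If c = 0 then 91 = 71d^2, so 71·91 = (71d)^2 is a perfect square in Q — but 71·91 = 6461 is not a perfect square (since 71 and 91 are distinct squarefree integers). Contradiction. Hence √91 ∉ Q(√71), so x^2 - 91 stays irreducible over Q(√71) and [Q(√71, √91) : Q(√71)] = 2. By the tower law, [Q(√71, √91) : Q] = 2 · 2 = 4.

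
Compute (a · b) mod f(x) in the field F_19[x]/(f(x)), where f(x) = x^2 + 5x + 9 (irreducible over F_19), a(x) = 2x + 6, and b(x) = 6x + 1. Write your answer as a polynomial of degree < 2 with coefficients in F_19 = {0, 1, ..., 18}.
a · b ≡ 16x + 12 (mod f(x))

Multiply in F_19[x]: a(x)·b(x) = (2x + 6)·(6x + 1) = 12x^2 + 6. This has degree ≥ 2, so divide by f(x) over F_19: 12x^2 + 6 = (12)·(x^2 + 5x + 9) + (16x + 12). Hence a·b ≡ 16x + 12 (mod f). (F_19[x]/(f) is a field with 19^2 = 361 elements since f is irreducible of degree 2.)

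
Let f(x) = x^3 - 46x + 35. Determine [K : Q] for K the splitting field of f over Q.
[K : Q] = 6

By the rational root test, any rational root of the monic integer polynomial f(x) = x^3 - 46x + 35 must be an integer dividing the constant term 35, i.e. one of ±{1, 5, 7, 35}. Evaluating: f(1) = -10, f(-1) = 80, f(5) = -70, f(-5) = 140, f(7) = 56, f(-7) = 14, f(35) = 41300, f(-35) = -41230; none is 0, so f has no rational root and is therefore irreducible over Q (a cubic with no linear factor over a field is irreducible). For an irreducible cubic, the Galois group is A_3 or S_3 according as the discriminant disc(f) = -4a^3 - 27b^2 = -4·(-46)^3 - 27·(35)^2 = 356269 is or is not a square in Q. Here disc(f) = 356269 is not a perfect square in Q, so the Galois group of f over Q is not contained in A_3 and must be all of S_3. The splitting field has degree |S_3| = 6 over Q, so [K : Q] = 6.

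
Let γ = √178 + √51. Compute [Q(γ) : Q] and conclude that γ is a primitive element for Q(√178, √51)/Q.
[Q(γ) : Q] = 4 (equivalently, Q(γ) = Q(√178, √51))

Obviously Q(γ) ⊆ Q(√178, √51), and [Q(√178, √51):Q] = 4 (since 178, 51 are distinct squarefree integers > 1 with 9078 not a perfect square). To show equality we compute the minimal polynomial of γ. From γ = √178 + √51: γ^2 = 178 + 2√(9078) + 51 = 229 + 2√(9078), so γ^2 - 229 = 2√(9078); squaring, (γ^2 - 229)^2 = 4·9078, i.e. γ^4 - 458γ^2 + 52441 - 36312 = 0, i.e. γ^4 - 458γ^2 + 16129 = 0. So γ is a root of x^4 - 458x^2 + 16129. This polynomial is irreducible over Q: it has no rational root (each ±√178 ± √51 is irrational), and any factorization into two quadratics over Q would force √(9078) ∈ Q (pairing opposite roots) or √178, √51 ∈ Q (other pairings), all impossible. Hence [Q(γ):Q] = 4 = [Q(√178, √51):Q], so Q(γ) = Q(√178, √51).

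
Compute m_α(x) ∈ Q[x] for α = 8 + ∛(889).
m_α(x) = x^3 - 24x^2 + 192x - 1401

Set β = α - 8 = ∛(889), so β^3 = 889. Then (α - 8)^3 - 889 = 0, i.e. α is a root of g(x) = (x - 8)^3 - 889 = x^3 - 24x^2 + 192x - 1401. Since g(x) = h(x - 8) where h(x) = x^3 - 889, and h is irreducible over Q (because 889 is not a perfect cube, so h has no rational root, and a monic cubic with no rational root is irreducible), g is also irreducible (irreducibility is preserved under the substitution x → x - 8). Hence m_α(x) = x^3 - 24x^2 + 192x - 1401.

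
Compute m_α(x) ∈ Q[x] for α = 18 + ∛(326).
m_α(x) = x^3 - 54x^2 + 972x - 6158

Set β = α - 18 = ∛(326), so β^3 = 326. Then (α - 18)^3 - 326 = 0, i.e. α is a root of g(x) = (x - 18)^3 - 326 = x^3 - 54x^2 + 972x - 6158. Since g(x) = h(x - 18) where h(x) = x^3 - 326, and h is irreducible over Q (because 326 is not a perfect cube, so h has no rational root, and a monic cubic with no rational root is irreducible), g is also irreducible (irreducibility is preserved under the substitution x → x - 18). Hence m_α(x) = x^3 - 54x^2 + 972x - 6158.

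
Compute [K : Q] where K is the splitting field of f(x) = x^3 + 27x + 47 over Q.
[K : Q] = 6

By the rational root test, any rational root of the monic integer polynomial f(x) = x^3 + 27x + 47 must be an integer dividing the constant term 47, i.e. one of ±{1, 47}. Evaluating: f(1) = 75, f(-1) = 19, f(47) = 105139, f(-47) = -105045; none is 0, so f has no rational root and is therefore irreducible over Q (a cubic with no linear factor over a field is irreducible). For an irreducible cubic, the Galois group is A_3 or S_3 according as the discriminant disc(f) = -4a^3 - 27b^2 = -4·(27)^3 - 27·(47)^2 = -138375 is or is not a square in Q. Here disc(f) = -138375 is not a perfect square in Q, so the Galois group of f over Q is not contained in A_3 and must be all of S_3. The splitting field has degree |S_3| = 6 over Q, so [K : Q] = 6.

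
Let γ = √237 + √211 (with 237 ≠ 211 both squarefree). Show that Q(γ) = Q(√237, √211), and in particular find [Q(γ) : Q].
[Q(γ) : Q] = 4 (equivalently, Q(γ) = Q(√237, √211))

Obviously Q(γ) ⊆ Q(√237, √211), and [Q(√237, √211):Q] = 4 (since 237, 211 are distinct squarefree integers > 1 with 50007 not a perfect square). To show equality we compute the minimal polynomial of γ. From γ = √237 + √211: γ^2 = 237 + 2√(50007) + 211 = 448 + 2√(50007), so γ^2 - 448 = 2√(50007); squaring, (γ^2 - 448)^2 = 4·50007, i.e. γ^4 - 896γ^2 + 200704 - 200028 = 0, i.e. γ^4 - 896γ^2 + 676 = 0. So γ is a root of x^4 - 896x^2 + 676. This polynomial is irreducible over Q: it has no rational root (each ±√237 ± √211 is irrational), and any factorization into two quadratics over Q would force √(50007) ∈ Q (pairing opposite roots) or √237, √211 ∈ Q (other pairings), all impossible. Hence [Q(γ):Q] = 4 = [Q(√237, √211):Q], so Q(γ) = Q(√237, √211).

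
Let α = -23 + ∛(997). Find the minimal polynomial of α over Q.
m_α(x) = x^3 + 69x^2 + 1587x + 11170

Set β = α + 23 = ∛(997), so β^3 = 997. Then (α + 23)^3 - 997 = 0, i.e. α is a root of g(x) = (x + 23)^3 - 997 = x^3 + 69x^2 + 1587x + 11170. Since g(x) = h(x + 23) where h(x) = x^3 - 997, and h is irreducible over Q (because 997 is not a perfect cube, so h has no rational root, and a monic cubic with no rational root is irreducible), g is also irreducible (irreducibility is preserved under the substitution x → x + 23). Hence m_α(x) = x^3 + 69x^2 + 1587x + 11170.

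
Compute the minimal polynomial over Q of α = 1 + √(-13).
m_α(x) = x^2 - 2x + 14

From α - 1 = √(-13), squaring gives (α - 1)^2 = -13, i.e. α^2 - 2α + 1 = -13, so α^2 - 2α + 14 = 0. The discriminant of x^2 - 2x + 14 is (-2)^2 - 4·(14) = 4 - 56 = -52, and 4·(-13) is not a perfect square in Q since -13 is squarefree and ≠ 1. Hence x^2 - 2x + 14 is irreducible over Q and is the minimal polynomial of α.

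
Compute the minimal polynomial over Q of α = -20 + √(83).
m_α(x) = x^2 + 40x + 317

From α + 20 = √(83), squaring gives (α + 20)^2 = 83, i.e. α^2 + 40α + 400 = 83, so α^2 + 40α + 317 = 0. The discriminant of x^2 + 40x + 317 is (40)^2 - 4·(317) = 1600 - 1268 = 332, and 4·(83) is not a perfect square in Q since 83 is squarefree and ≠ 1. Hence x^2 + 40x + 317 is irreducible over Q and is the minimal polynomial of α.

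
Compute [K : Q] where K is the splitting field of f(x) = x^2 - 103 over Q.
[K : Q] = 2

f(x) = x^2 - 103 factors as (x - √103)(x + √103). The splitting field is K = Q(√103). Since 103 is squarefree and > 1, it is not a perfect square, so x^2 - 103 is irreducible over Q and [Q(√103) : Q] = 2. Hence [K : Q] = 2.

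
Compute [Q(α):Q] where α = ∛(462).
[Q(α):Q] = 3

The minimal polynomial of α is x^3 - 462, irreducible over Q since 462 is not a perfect cube (so x^3 - 462 has no rational root). Hence [Q(α):Q] = deg(m_α) = 3.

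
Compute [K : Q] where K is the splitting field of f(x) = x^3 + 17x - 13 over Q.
[K : Q] = 6

By the rational root test, any rational root of the monic integer polynomial f(x) = x^3 + 17x - 13 must be an integer dividing the constant term -13, i.e. one of ±{1, 13}. Evaluating: f(1) = 5, f(-1) = -31, f(13) = 2405, f(-13) = -2431; none is 0, so f has no rational root and is therefore irreducible over Q (a cubic with no linear factor over a field is irreducible). For an irreducible cubic, the Galois group is A_3 or S_3 according as the discriminant disc(f) = -4a^3 - 27b^2 = -4·(17)^3 - 27·(-13)^2 = -24215 is or is not a square in Q. Here disc(f) = -24215 is not a perfect square in Q, so the Galois group of f over Q is not contained in A_3 and must be all of S_3. The splitting field has degree |S_3| = 6 over Q, so [K : Q] = 6.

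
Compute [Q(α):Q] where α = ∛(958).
[Q(α):Q] = 3

The minimal polynomial of α is x^3 - 958, irreducible over Q since 958 is not a perfect cube (so x^3 - 958 has no rational root). Hence [Q(α):Q] = deg(m_α) = 3.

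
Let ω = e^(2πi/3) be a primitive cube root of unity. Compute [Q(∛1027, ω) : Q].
[Q(∛1027, ω) : Q] = 6

[Q(∛1027):Q] = 3 (min poly x^3 - 1027, irreducible since 1027 is not a perfect cube). [Q(ω):Q] = 2 (min poly x^2 + x + 1). Since Q(∛1027) ⊂ R and ω ∉ R, we have ω ∉ Q(∛1027), so x^2 + x + 1 remains irreducible over Q(∛1027) and [Q(∛1027, ω) : Q(∛1027)] = 2. By the tower law, [Q(∛1027, ω) : Q] = 3 · 2 = 6. (In fact Q(∛1027, ω) is the splitting field of x^3 - 1027 over Q.)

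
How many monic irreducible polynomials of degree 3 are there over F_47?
There are 34592 monic irreducible polynomials of degree 3 over F_47

Each element of F_{47^3} that lies in no proper subfield is a root of exactly one monic irreducible of degree 3 over F_47, and each such polynomial has 3 distinct roots in F_{47^3}. By Möbius inversion the count is N_47(3) = (1/3) Σ_{d|3} μ(3/d) · 47^d = (1/3)(μ(3)·47^1 + μ(1)·47^3) = 103776/3 = 34592.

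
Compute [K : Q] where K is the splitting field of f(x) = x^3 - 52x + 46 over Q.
[K : Q] = 6

By the rational root test, any rational root of the monic integer polynomial f(x) = x^3 - 52x + 46 must be an integer dividing the constant term 46, i.e. one of ±{1, 2, 23, 46}. Evaluating: f(1) = -5, f(-1) = 97, f(2) = -50, f(-2) = 142, f(23) = 11017, f(-23) = -10925, f(46) = 94990, f(-46) = -94898; none is 0, so f has no rational root and is therefore irreducible over Q (a cubic with no linear factor over a field is irreducible). For an irreducible cubic, the Galois group is A_3 or S_3 according as the discriminant disc(f) = -4a^3 - 27b^2 = -4·(-52)^3 - 27·(46)^2 = 505300 is or is not a square in Q. Here disc(f) = 505300 is not a perfect square in Q, so the Galois group of f over Q is not contained in A_3 and must be all of S_3. The splitting field has degree |S_3| = 6 over Q, so [K : Q] = 6.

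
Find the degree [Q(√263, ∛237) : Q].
[Q(√263, ∛237) : Q] = 6

Let L = Q(√263, ∛237). Since Q(√263) ⊂ L and [Q(√263):Q] = 2, the tower law gives 2 | [L:Q]. Likewise Q(∛237) ⊂ L with [Q(∛237):Q] = 3 (because 237 is not a perfect cube), so 3 | [L:Q]. As gcd(2,3) = 1, [L:Q] is divisible by 6. Conversely L is generated over Q by √263 and ∛237, so [L:Q] ≤ 2·3 = 6. Therefore [Q(√263, ∛237) : Q] = 6.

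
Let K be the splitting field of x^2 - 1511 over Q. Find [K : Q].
[K : Q] = 2

f(x) = x^2 - 1511 factors as (x - √1511)(x + √1511). The splitting field is K = Q(√1511). Since 1511 is squarefree and > 1, it is not a perfect square, so x^2 - 1511 is irreducible over Q and [Q(√1511) : Q] = 2. Hence [K : Q] = 2.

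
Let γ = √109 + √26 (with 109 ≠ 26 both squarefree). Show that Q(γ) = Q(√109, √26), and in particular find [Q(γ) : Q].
[Q(γ) : Q] = 4 (equivalently, Q(γ) = Q(√109, √26))

Obviously Q(γ) ⊆ Q(√109, √26), and [Q(√109, √26):Q] = 4 (since 109, 26 are distinct squarefree integers > 1 with 2834 not a perfect square). To show equality we compute the minimal polynomial of γ. From γ = √109 + √26: γ^2 = 109 + 2√(2834) + 26 = 135 + 2√(2834), so γ^2 - 135 = 2√(2834); squaring, (γ^2 - 135)^2 = 4·2834, i.e. γ^4 - 270γ^2 + 18225 - 11336 = 0, i.e. γ^4 - 270γ^2 + 6889 = 0. So γ is a root of x^4 - 270x^2 + 6889. This polynomial is irreducible over Q: it has no rational root (each ±√109 ± √26 is irrational), and any factorization into two quadratics over Q would force √(2834) ∈ Q (pairing opposite roots) or √109, √26 ∈ Q (other pairings), all impossible. Hence [Q(γ):Q] = 4 = [Q(√109, √26):Q], so Q(γ) = Q(√109, √26).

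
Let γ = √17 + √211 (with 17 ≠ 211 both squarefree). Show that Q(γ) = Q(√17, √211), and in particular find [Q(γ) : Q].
[Q(γ) : Q] = 4 (equivalently, Q(γ) = Q(√17, √211))

Obviously Q(γ) ⊆ Q(√17, √211), and [Q(√17, √211):Q] = 4 (since 17, 211 are distinct squarefree integers > 1 with 3587 not a perfect square). To show equality we compute the minimal polynomial of γ. From γ = √17 + √211: γ^2 = 17 + 2√(3587) + 211 = 228 + 2√(3587), so γ^2 - 228 = 2√(3587); squaring, (γ^2 - 228)^2 = 4·3587, i.e. γ^4 - 456γ^2 + 51984 - 14348 = 0, i.e. γ^4 - 456γ^2 + 37636 = 0. So γ is a root of x^4 - 456x^2 + 37636. This polynomial is irreducible over Q: it has no rational root (each ±√17 ± √211 is irrational), and any factorization into two quadratics over Q would force √(3587) ∈ Q (pairing opposite roots) or √17, √211 ∈ Q (other pairings), all impossible. Hence [Q(γ):Q] = 4 = [Q(√17, √211):Q], so Q(γ) = Q(√17, √211).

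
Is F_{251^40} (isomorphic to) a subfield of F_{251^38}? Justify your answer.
No: F_{251^40} is not a subfield of F_{251^38}

F_{p^m} embeds in F_{p^n} iff m | n. Here 40 ∤ 38 (since 38 = 0·40 + 38 with remainder 38 ≠ 0), so F_{251^40} is not a subfield of F_{251^38}. Equivalently: if it were, the tower law would give 40 = [F_{251^40}:F_251] dividing [F_{251^38}:F_251] = 38, contradiction.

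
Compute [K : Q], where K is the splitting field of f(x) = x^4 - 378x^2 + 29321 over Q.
[K : Q] = 4

Solving the quadratic in x^2: x^2 = (378 ± √(378^2 - 4·29321))/2 = (378 ± √25600)/2 = (378 ± 160)/2, giving x^2 = 109 or x^2 = 269. So f(x) = (x^2 - 109)(x^2 - 269) and the roots of f are ±√109, ±√269. Hence the splitting field is K = Q(√109, √269). Since 109 and 269 are distinct squarefree integers > 1, their product 29321 is not a perfect square, so √269 ∉ Q(√109). By the tower law [K:Q] = [Q(√109,√269):Q(√109)] · [Q(√109):Q] = 2 · 2 = 4.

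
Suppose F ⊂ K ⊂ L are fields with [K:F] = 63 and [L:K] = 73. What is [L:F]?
[L:F] = 4599

The tower law says that for any tower of field extensions F ⊂ K ⊂ L with finite degrees, [L:F] = [L:K] · [K:F]. Here this gives [L:F] = 73 · 63 = 4599.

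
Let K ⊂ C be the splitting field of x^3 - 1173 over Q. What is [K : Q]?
[K : Q] = 6

The roots of x^3 - 1173 are ∛1173, ω∛1173, ω^2∛1173 where ω = e^(2πi/3) is a primitive cube root of unity, so K = Q(∛1173, ω). Now [Q(∛1173):Q] = 3 (since 1173 is not a perfect cube, x^3 - 1173 is irreducible) and [Q(ω):Q] = 2. Both 2 and 3 divide [K:Q], and [K:Q] ≤ 3·2 = 6, so [K:Q] = 6. (Equivalently: Q(∛1173) ⊂ R but ω ∉ R, so [K : Q(∛1173)] = 2.)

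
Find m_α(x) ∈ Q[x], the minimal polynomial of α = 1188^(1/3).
m_α(x) = x^3 - 1188

α satisfies α^3 = 1188, so x^3 - 1188 annihilates α. By the rational root test, a rational root p/q (in lowest terms) of x^3 - 1188 would satisfy p^3 = 1188 q^3, forcing q = 1 and p^3 = 1188; but 1188 is not a perfect cube, contradiction. A monic cubic over Q with no rational root is irreducible (any nontrivial factorization would include a linear factor). Hence x^3 - 1188 is the minimal polynomial of α, and in particular [Q(α):Q] = 3.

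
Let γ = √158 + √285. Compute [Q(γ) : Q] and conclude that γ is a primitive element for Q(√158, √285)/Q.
[Q(γ) : Q] = 4 (equivalently, Q(γ) = Q(√158, √285))

Obviously Q(γ) ⊆ Q(√158, √285), and [Q(√158, √285):Q] = 4 (since 158, 285 are distinct squarefree integers > 1 with 45030 not a perfect square). To show equality we compute the minimal polynomial of γ. From γ = √158 + √285: γ^2 = 158 + 2√(45030) + 285 = 443 + 2√(45030), so γ^2 - 443 = 2√(45030); squaring, (γ^2 - 443)^2 = 4·45030, i.e. γ^4 - 886γ^2 + 196249 - 180120 = 0, i.e. γ^4 - 886γ^2 + 16129 = 0. So γ is a root of x^4 - 886x^2 + 16129. This polynomial is irreducible over Q: it has no rational root (each ±√158 ± √285 is irrational), and any factorization into two quadratics over Q would force √(45030) ∈ Q (pairing opposite roots) or √158, √285 ∈ Q (other pairings), all impossible. Hence [Q(γ):Q] = 4 = [Q(√158, √285):Q], so Q(γ) = Q(√158, √285).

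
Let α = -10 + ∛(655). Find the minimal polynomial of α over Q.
m_α(x) = x^3 + 30x^2 + 300x + 345

Set β = α + 10 = ∛(655), so β^3 = 655. Then (α + 10)^3 - 655 = 0, i.e. α is a root of g(x) = (x + 10)^3 - 655 = x^3 + 30x^2 + 300x + 345. Since g(x) = h(x + 10) where h(x) = x^3 - 655, and h is irreducible over Q (because 655 is not a perfect cube, so h has no rational root, and a monic cubic with no rational root is irreducible), g is also irreducible (irreducibility is preserved under the substitution x → x + 10). Hence m_α(x) = x^3 + 30x^2 + 300x + 345.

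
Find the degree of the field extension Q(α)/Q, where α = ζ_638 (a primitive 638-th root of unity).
[Q(α):Q] = 280

The minimal polynomial of ζ_638 over Q is the 638-th cyclotomic polynomial Φ_638(x), which is irreducible over Q and has degree φ(638) = 280. Hence [Q(α):Q] = φ(638) = 280.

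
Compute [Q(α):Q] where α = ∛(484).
[Q(α):Q] = 3

The minimal polynomial of α is x^3 - 484, irreducible over Q since 484 is not a perfect cube (so x^3 - 484 has no rational root). Hence [Q(α):Q] = deg(m_α) = 3.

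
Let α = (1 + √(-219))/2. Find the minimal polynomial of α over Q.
m_α(x) = x^2 - x + 55

From 2α - 1 = √(-219), squaring gives (2α - 1)^2 = -219, i.e. 4α^2 - 4α + 1 = -219, so α^2 - α + (1 + 219)/4 = 0. Since -219 ≡ 1 (mod 4), (1 + 219)/4 = 55 ∈ Z. The polynomial x^2 - x + 55 has discriminant 1 - 4·(55) = -219, which is not a perfect square in Q (d = -219 is squarefree and ≠ 1), so x^2 - x + 55 is irreducible over Q. It is the minimal polynomial of α.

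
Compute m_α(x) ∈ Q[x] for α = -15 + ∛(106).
m_α(x) = x^3 + 45x^2 + 675x + 3269

Set β = α + 15 = ∛(106), so β^3 = 106. Then (α + 15)^3 - 106 = 0, i.e. α is a root of g(x) = (x + 15)^3 - 106 = x^3 + 45x^2 + 675x + 3269. Since g(x) = h(x + 15) where h(x) = x^3 - 106, and h is irreducible over Q (because 106 is not a perfect cube, so h has no rational root, and a monic cubic with no rational root is irreducible), g is also irreducible (irreducibility is preserved under the substitution x → x + 15). Hence m_α(x) = x^3 + 45x^2 + 675x + 3269.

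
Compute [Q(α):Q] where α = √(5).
[Q(α):Q] = 2

[Q(α):Q] equals the degree of the minimal polynomial of α. Here α^2 = 5 and x^2 - 5 is irreducible (d = 5 is squarefree, ≠ 1, hence not a square), so deg(m_α) = 2. Thus [Q(α):Q] = 2.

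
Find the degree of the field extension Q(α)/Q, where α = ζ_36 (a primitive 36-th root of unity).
[Q(α):Q] = 12

The minimal polynomial of ζ_36 over Q is the 36-th cyclotomic polynomial Φ_36(x), which is irreducible over Q and has degree φ(36) = 12. Hence [Q(α):Q] = φ(36) = 12.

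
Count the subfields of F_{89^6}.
F_{89^6} has 4 subfields

The subfields of F_{p^n} are exactly the fields F_{p^d} for d | n (each is the fixed field of the unique index-d subgroup of Gal(F_{p^n}/F_p) ≅ Z/nZ). The divisors of n = 6 are {1, 2, 3, 6}, giving 4 subfields: F_{89^1}, F_{89^2}, F_{89^3}, F_{89^6}.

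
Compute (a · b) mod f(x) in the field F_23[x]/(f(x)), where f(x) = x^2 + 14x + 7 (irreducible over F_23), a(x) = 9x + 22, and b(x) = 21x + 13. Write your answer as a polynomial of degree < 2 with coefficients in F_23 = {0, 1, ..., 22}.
a · b ≡ 3x + 21 (mod f(x))

Multiply in F_23[x]: a(x)·b(x) = (9x + 22)·(21x + 13) = 5x^2 + 4x + 10. This has degree ≥ 2, so divide by f(x) over F_23: 5x^2 + 4x + 10 = (5)·(x^2 + 14x + 7) + (3x + 21). Hence a·b ≡ 3x + 21 (mod f). (F_23[x]/(f) is a field with 23^2 = 529 elements since f is irreducible of degree 2.)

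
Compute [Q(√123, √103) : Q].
[Q(√123, √103) : Q] = 4

[Q(√123):Q] = 2 (min poly x^2 - 123, irreducible since 123 is squarefree > 1). For the top step, suppose √103 ∈ Q(√123), say √103 = c + d√123 with c, d ∈ Q. Squaring: 103 = c^2 + 123d^2 + 2cd√123. Since √123 ∉ Q this forces 2cd = 0. If d = 0 then √103 = c ∈ Q, contradicting 103 squarefree > 1. If c = 0 then 103 = 123d^2, so 123·103 = (123d)^2 is a perfect square in Q — but 123·103 = 12669 is not a perfect square (since 123 and 103 are distinct squarefree integers). Contradiction. Hence √103 ∉ Q(√123), so x^2 - 103 stays irreducible over Q(√123) and [Q(√123, √103) : Q(√123)] = 2. By the tower law, [Q(√123, √103) : Q] = 2 · 2 = 4.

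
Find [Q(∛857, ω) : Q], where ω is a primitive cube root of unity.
[Q(∛857, ω) : Q] = 6

[Q(∛857):Q] = 3 (min poly x^3 - 857, irreducible since 857 is not a perfect cube). [Q(ω):Q] = 2 (min poly x^2 + x + 1). Since Q(∛857) ⊂ R and ω ∉ R, we have ω ∉ Q(∛857), so x^2 + x + 1 remains irreducible over Q(∛857) and [Q(∛857, ω) : Q(∛857)] = 2. By the tower law, [Q(∛857, ω) : Q] = 3 · 2 = 6. (In fact Q(∛857, ω) is the splitting field of x^3 - 857 over Q.)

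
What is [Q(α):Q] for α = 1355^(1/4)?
[Q(α):Q] = 4

α is a root of x^4 - 1355. By Eisenstein's criterion at the prime p = 5 (which divides the constant term 1355 but p^2 = 25 does not, since 1355 is squarefree), x^4 - 1355 is irreducible over Q. Hence [Q(α):Q] = 4.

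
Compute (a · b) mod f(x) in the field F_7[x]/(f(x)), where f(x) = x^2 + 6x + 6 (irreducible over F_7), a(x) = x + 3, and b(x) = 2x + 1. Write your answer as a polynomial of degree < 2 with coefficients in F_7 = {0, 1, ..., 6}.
a · b ≡ 2x + 5 (mod f(x))

Multiply in F_7[x]: a(x)·b(x) = (x + 3)·(2x + 1) = 2x^2 + 3. This has degree ≥ 2, so divide by f(x) over F_7: 2x^2 + 3 = (2)·(x^2 + 6x + 6) + (2x + 5). Hence a·b ≡ 2x + 5 (mod f). (F_7[x]/(f) is a field with 7^2 = 49 elements since f is irreducible of degree 2.)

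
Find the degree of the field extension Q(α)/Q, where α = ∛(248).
[Q(α):Q] = 3

The minimal polynomial of α is x^3 - 248, irreducible over Q since 248 is not a perfect cube (so x^3 - 248 has no rational root). Hence [Q(α):Q] = deg(m_α) = 3.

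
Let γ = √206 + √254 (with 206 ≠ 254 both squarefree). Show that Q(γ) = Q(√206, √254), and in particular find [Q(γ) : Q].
[Q(γ) : Q] = 4 (equivalently, Q(γ) = Q(√206, √254))

Obviously Q(γ) ⊆ Q(√206, √254), and [Q(√206, √254):Q] = 4 (since 206, 254 are distinct squarefree integers > 1 with 52324 not a perfect square). To show equality we compute the minimal polynomial of γ. From γ = √206 + √254: γ^2 = 206 + 2√(52324) + 254 = 460 + 2√(52324), so γ^2 - 460 = 2√(52324); squaring, (γ^2 - 460)^2 = 4·52324, i.e. γ^4 - 920γ^2 + 211600 - 209296 = 0, i.e. γ^4 - 920γ^2 + 2304 = 0. So γ is a root of x^4 - 920x^2 + 2304. This polynomial is irreducible over Q: it has no rational root (each ±√206 ± √254 is irrational), and any factorization into two quadratics over Q would force √(52324) ∈ Q (pairing opposite roots) or √206, √254 ∈ Q (other pairings), all impossible. Hence [Q(γ):Q] = 4 = [Q(√206, √254):Q], so Q(γ) = Q(√206, √254).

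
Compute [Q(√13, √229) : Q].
[Q(√13, √229) : Q] = 4

[Q(√13):Q] = 2 (min poly x^2 - 13, irreducible since 13 is squarefree > 1). For the top step, suppose √229 ∈ Q(√13), say √229 = c + d√13 with c, d ∈ Q. Squaring: 229 = c^2 + 13d^2 + 2cd√13. Since √13 ∉ Q this forces 2cd = 0. If d = 0 then √229 = c ∈ Q, contradicting 229 squarefree > 1. If c = 0 then 229 = 13d^2, so 13·229 = (13d)^2 is a perfect square in Q — but 13·229 = 2977 is not a perfect square (since 13 and 229 are distinct squarefree integers). Contradiction. Hence √229 ∉ Q(√13), so x^2 - 229 stays irreducible over Q(√13) and [Q(√13, √229) : Q(√13)] = 2. By the tower law, [Q(√13, √229) : Q] = 2 · 2 = 4.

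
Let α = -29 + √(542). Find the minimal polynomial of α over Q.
m_α(x) = x^2 + 58x + 299

From α + 29 = √(542), squaring gives (α + 29)^2 = 542, i.e. α^2 + 58α + 841 = 542, so α^2 + 58α + 299 = 0. The discriminant of x^2 + 58x + 299 is (58)^2 - 4·(299) = 3364 - 1196 = 2168, and 4·(542) is not a perfect square in Q since 542 is squarefree and ≠ 1. Hence x^2 + 58x + 299 is irreducible over Q and is the minimal polynomial of α.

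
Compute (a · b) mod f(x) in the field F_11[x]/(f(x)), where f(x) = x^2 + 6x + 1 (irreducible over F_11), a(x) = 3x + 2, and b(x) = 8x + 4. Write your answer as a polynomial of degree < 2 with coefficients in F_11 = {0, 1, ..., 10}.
a · b ≡ 5x + 6 (mod f(x))

Multiply in F_11[x]: a(x)·b(x) = (3x + 2)·(8x + 4) = 2x^2 + 6x + 8. This has degree ≥ 2, so divide by f(x) over F_11: 2x^2 + 6x + 8 = (2)·(x^2 + 6x + 1) + (5x + 6). Hence a·b ≡ 5x + 6 (mod f). (F_11[x]/(f) is a field with 11^2 = 121 elements since f is irreducible of degree 2.)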